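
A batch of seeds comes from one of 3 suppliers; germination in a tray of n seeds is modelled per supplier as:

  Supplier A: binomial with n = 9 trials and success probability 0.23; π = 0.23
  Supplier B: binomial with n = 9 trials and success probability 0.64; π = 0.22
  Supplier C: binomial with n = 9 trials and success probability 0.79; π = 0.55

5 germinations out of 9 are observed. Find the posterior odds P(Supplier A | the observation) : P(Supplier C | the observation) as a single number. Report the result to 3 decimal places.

The posterior odds equal the prior odds times the likelihood ratio: (π_i/π_j)·(f_i(x)/f_j(x)).
Evaluate each component's likelihood at the observed value:
  f_A = 0.0285084
  f_B = 0.227238
  f_C = 0.0754021
0.00655693 / 0.0414711 ≈ 0.158

0.158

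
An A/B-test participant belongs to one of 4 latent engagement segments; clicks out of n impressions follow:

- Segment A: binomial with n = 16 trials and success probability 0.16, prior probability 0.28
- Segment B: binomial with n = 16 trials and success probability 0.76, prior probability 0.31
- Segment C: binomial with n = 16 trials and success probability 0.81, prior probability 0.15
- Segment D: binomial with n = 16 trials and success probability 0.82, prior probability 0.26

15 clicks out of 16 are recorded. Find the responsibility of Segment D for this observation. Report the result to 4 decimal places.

P(component k | x) = P(Z=k)·f_k(x) / marginal(x), where marginal(x) = Σ_j P(Z=j)·f_j(x).
Evaluate each component's likelihood at the observed value:
  p_A = C(16,15)·0.16^15·0.84^1 = 16·1.15292e-12·0.84 = 1.54953e-11
  p_B = C(16,15)·0.76^15·0.24^1 = 16·0.0163006·0.24 = 0.0625943
  p_C = C(16,15)·0.81^15·0.19^1 = 16·0.0423912·0.19 = 0.128869
  p_D = C(16,15)·0.82^15·0.18^1 = 16·0.0509575·0.18 = 0.146757
Multiply by the mixture weights:
  P(Z=A)·p_A = 0.28 × 1.54953e-11 = 4.33867e-12
  P(Z=B)·p_B = 0.31 × 0.0625943 = 0.0194042
  P(Z=C)·p_C = 0.15 × 0.128869 = 0.0193304
  P(Z=D)·p_D = 0.26 × 0.146757 = 0.0381569
Evidence: 4.33867e-12 + 0.0194042 + 0.0193304 + 0.0381569 = 0.0768916
So the posterior for Segment D is 0.0381569 / 0.0768916 ≈ 0.4962.

0.4962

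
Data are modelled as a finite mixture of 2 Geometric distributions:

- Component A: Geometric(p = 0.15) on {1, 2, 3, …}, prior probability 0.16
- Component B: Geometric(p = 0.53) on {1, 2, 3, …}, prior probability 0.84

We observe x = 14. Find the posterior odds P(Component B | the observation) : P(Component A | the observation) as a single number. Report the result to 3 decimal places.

0.008

Since P(k|x) ∝ P(Z=k) f_k(x), the posterior odds are P(Z=i) f_i(x) / (P(Z=j) f_j(x)).
Evaluate each component's likelihood at the observed value:
  p_A = 0.0181358
  p_B = 2.89433e-05
Posterior odds = (P(Z=B)·p_B) / (P(Z=A)·p_A) = (0.84·2.89433e-05) / (0.16·0.0181358) = 2.43124e-05 / 0.00290173 ≈ 0.008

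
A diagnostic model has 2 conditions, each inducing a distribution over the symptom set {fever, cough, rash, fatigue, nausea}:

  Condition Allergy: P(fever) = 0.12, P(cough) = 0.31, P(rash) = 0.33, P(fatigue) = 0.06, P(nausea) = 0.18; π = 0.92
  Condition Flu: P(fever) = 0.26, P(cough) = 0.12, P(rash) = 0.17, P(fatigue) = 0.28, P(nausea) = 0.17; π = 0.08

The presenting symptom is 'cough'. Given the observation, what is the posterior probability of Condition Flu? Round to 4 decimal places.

The responsibility of component k is π_k f_k(x) divided by Σ_j π_j f_j(x).
Component likelihoods at x = 'cough':
  L_Allergy = P(cough | comp) = 0.31
  L_Flu = P(cough | comp) = 0.12
Unnormalised posteriors:
  π_Allergy·L_Allergy = 0.92 × 0.31 = 0.2852
  π_Flu·L_Flu = 0.08 × 0.12 = 0.0096
Marginal: 0.2852 + 0.0096 = 0.2948
P(Condition Flu | x) ≈ 0.0326

0.0326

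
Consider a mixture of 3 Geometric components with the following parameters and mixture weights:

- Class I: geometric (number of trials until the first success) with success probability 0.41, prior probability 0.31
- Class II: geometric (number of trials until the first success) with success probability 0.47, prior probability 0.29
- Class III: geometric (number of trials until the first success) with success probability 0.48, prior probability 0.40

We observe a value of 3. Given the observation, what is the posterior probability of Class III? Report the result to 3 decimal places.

Posterior ∝ prior × likelihood, so P(k | x) ∝ π_k f_k(x); normalise over all components.
Geometric probabilities:
  L_I = 0.142721
  L_II = 0.132023
  L_III = 0.129792
Unnormalised posteriors:
  π_I·L_I = 0.31 × 0.142721 = 0.0442435
  π_II·L_II = 0.29 × 0.132023 = 0.0382867
  π_III·L_III = 0.40 × 0.129792 = 0.0519168
Denominator: 0.0442435 + 0.0382867 + 0.0519168 = 0.134447
P(Class III | x) ≈ 0.386

0.386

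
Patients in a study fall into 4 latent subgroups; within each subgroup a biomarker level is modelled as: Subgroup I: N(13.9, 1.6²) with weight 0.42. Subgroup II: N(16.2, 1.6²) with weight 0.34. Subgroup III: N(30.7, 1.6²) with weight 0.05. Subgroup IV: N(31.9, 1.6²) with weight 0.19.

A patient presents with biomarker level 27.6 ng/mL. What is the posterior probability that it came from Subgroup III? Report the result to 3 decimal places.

0.599

By Bayes' theorem, P(k | x) = π_k f_k(x) / Σ_j π_j f_j(x).
Component likelihoods at x = 27.6 ng/mL:
  f_I = 2.99457e-17
  f_II = 2.36143e-12
  f_III = 0.0381628
  f_IV = 0.00673613
Multiply by the mixture weights:
  π_I·f_I = 0.42 × 2.99457e-17 = 1.25772e-17
  π_II·f_II = 0.34 × 2.36143e-12 = 8.02885e-13
  π_III·f_III = 0.05 × 0.0381628 = 0.00190814
  π_IV·f_IV = 0.19 × 0.00673613 = 0.00127986
Marginal: 1.25772e-17 + 8.02885e-13 + 0.00190814 + 0.00127986 = 0.003188
P(Subgroup III | data) = 0.00190814 / 0.003188 ≈ 0.599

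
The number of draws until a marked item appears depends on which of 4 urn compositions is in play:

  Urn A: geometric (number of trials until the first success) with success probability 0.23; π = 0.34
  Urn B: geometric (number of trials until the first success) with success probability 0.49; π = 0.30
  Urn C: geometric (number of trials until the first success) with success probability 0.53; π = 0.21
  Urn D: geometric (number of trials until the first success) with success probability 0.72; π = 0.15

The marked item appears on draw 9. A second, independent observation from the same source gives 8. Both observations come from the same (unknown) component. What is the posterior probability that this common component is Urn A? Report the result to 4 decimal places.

0.9898

Apply Bayes' rule: the posterior for each component is proportional to its prior times its likelihood at x.
Since both observations come from the same component, the likelihood for component k is f_k(x₁)·f_k(x₂).
  f_A = [0.0284219] × [0.0369116] = 0.0010491
  f_B = [0.00224263] × [0.00439731] = 9.86154e-06
  f_C = [0.001262] × [0.0026851] = 3.38859e-06
  f_D = [2.72017e-05] × [9.71491e-05] = 2.64262e-09
Multiply by the mixture weights:
  w_A·f_A = 0.34 × 0.0010491 = 0.000356694
  w_B·f_B = 0.30 × 9.86154e-06 = 2.95846e-06
  w_C·f_C = 0.21 × 3.38859e-06 = 7.11605e-07
  w_D·f_D = 0.15 × 2.64262e-09 = 3.96394e-10
Marginal: 0.000356694 + 2.95846e-06 + 7.11605e-07 + 3.96394e-10 = 0.000360364
Responsibility of Urn A: 0.000356694 / 0.000360364 ≈ 0.9898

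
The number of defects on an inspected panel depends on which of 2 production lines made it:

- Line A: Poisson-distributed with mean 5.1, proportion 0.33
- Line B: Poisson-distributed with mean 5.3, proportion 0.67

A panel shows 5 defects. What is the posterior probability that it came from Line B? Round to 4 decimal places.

The responsibility of component k is w_k f_k(x) divided by Σ_j w_j f_j(x).
Poisson probabilities:
  p_A = e^(−5.1)·5.1^5/5! = 0.175294
  p_B = e^(−5.3)·5.3^5/5! = 0.173955
Prior × likelihood for each component:
  w_A·p_A = 0.33 × 0.175294 = 0.0578471
  w_B·p_B = 0.67 × 0.173955 = 0.11655
Normaliser: 0.0578471 + 0.11655 = 0.174397
P(Line B | 5 defects) = 0.11655 / 0.174397 ≈ 0.6683

0.6683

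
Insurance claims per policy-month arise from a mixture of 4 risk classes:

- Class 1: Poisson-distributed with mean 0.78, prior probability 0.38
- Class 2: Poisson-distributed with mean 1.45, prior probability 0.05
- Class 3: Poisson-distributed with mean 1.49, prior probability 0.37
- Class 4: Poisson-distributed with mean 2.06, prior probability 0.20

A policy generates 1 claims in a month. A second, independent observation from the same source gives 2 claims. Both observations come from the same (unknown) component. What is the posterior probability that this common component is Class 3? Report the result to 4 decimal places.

Posterior ∝ prior × likelihood, so P(k | x) ∝ w_k f_k(x); normalise over all components.
Since both observations come from the same component, the likelihood for component k is f_k(x₁)·f_k(x₂).
  L_1 = [0.357557] × [0.139447] = 0.0498602
  L_2 = [0.340127] × [0.246592] = 0.0838726
  L_3 = [0.335805] × [0.250175] = 0.0840101
  L_4 = [0.262555] × [0.270432] = 0.0710033
Unnormalised posteriors:
  w_1·L_1 = 0.38 × 0.0498602 = 0.0189469
  w_2·L_2 = 0.05 × 0.0838726 = 0.00419363
  w_3·L_3 = 0.37 × 0.0840101 = 0.0310837
  w_4·L_4 = 0.20 × 0.0710033 = 0.0142007
Marginal: 0.0189469 + 0.00419363 + 0.0310837 + 0.0142007 = 0.0684249
P(Class 3 | x₁,x₂) = 0.0310837 / 0.0684249 ≈ 0.4543

0.4543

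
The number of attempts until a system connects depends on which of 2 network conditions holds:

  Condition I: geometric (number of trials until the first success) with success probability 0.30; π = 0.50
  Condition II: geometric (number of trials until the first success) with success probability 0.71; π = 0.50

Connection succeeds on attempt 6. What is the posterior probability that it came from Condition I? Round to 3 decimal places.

P(component k | x) = π_k·f_k(x) / marginal(x), where marginal(x) = Σ_j π_j·f_j(x).
Evaluate each component's likelihood at the observed value:
  L_I = 0.050421
  L_II = 0.00145629
Prior × likelihood for each component:
  π_I·L_I = 0.50 × 0.050421 = 0.0252105
  π_II·L_II = 0.50 × 0.00145629 = 0.000728146
Normaliser: 0.0252105 + 0.000728146 = 0.0259386
P(Condition I | 6) = 0.0252105 / 0.0259386 ≈ 0.972

0.972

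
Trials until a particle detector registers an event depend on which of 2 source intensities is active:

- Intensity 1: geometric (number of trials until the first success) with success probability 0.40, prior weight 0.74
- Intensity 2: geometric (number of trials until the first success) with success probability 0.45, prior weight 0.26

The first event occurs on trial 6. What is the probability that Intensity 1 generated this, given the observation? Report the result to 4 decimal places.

0.7963

The responsibility of component k is π_k f_k(x) divided by Σ_j π_j f_j(x).
Geometric probabilities:
  p_1 = 0.031104
  p_2 = 0.0226478
Weight by the priors:
  π_1·p_1 = 0.74 × 0.031104 = 0.023017
  π_2·p_2 = 0.26 × 0.0226478 = 0.00588843
Marginal: 0.023017 + 0.00588843 = 0.0289054
Responsibility of Intensity 1: 0.023017 / 0.0289054 ≈ 0.7963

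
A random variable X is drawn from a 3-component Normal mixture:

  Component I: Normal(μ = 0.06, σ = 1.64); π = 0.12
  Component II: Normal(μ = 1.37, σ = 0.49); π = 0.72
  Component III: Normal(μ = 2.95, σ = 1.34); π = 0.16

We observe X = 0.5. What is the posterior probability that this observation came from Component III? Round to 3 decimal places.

0.057

P(component k | x) = w_k·f_k(x) / marginal(x), where marginal(x) = Σ_j w_j·f_j(x).
Evaluate each component's likelihood at the observed value:
  p_I = 0.234658
  p_II = 0.168334
  p_III = 0.0559635
Multiply by the mixture weights:
  w_I·p_I = 0.12 × 0.234658 = 0.028159
  w_II·p_II = 0.72 × 0.168334 = 0.1212
  w_III·p_III = 0.16 × 0.0559635 = 0.00895417
Denominator: 0.028159 + 0.1212 + 0.00895417 = 0.158313
P(Component III | 0.5) = 0.00895417 / 0.158313 ≈ 0.057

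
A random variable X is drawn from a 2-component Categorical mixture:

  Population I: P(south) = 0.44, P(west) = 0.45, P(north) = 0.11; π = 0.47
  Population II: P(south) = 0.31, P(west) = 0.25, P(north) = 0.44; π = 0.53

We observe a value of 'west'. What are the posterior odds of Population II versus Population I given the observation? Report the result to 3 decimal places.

0.626

The posterior odds equal the prior odds times the likelihood ratio: (π_i/π_j)·(f_i(x)/f_j(x)).
Evaluate each component's likelihood at the observed value:
  f_I = 0.45
  f_II = 0.25
0.1325 / 0.2115 ≈ 0.626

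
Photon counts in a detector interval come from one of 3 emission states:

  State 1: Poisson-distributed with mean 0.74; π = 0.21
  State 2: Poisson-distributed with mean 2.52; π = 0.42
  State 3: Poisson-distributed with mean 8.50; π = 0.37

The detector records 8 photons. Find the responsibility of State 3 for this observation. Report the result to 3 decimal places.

P(component k | x) = w_k·f_k(x) / marginal(x), where marginal(x) = Σ_j w_j·f_j(x).
Poisson probabilities:
  f_1 = e^(−0.74)·0.74^8/8! = 1.06403e-06
  f_2 = e^(−2.52)·2.52^8/8! = 0.00324535
  f_3 = e^(−8.50)·8.50^8/8! = 0.137508
Multiply by the mixture weights:
  w_1·f_1 = 0.21 × 1.06403e-06 = 2.23447e-07
  w_2·f_2 = 0.42 × 0.00324535 = 0.00136305
  w_3·f_3 = 0.37 × 0.137508 = 0.0508779
Sum: 2.23447e-07 + 0.00136305 + 0.0508779 = 0.0522412
P(State 3 | x) ≈ 0.974

0.974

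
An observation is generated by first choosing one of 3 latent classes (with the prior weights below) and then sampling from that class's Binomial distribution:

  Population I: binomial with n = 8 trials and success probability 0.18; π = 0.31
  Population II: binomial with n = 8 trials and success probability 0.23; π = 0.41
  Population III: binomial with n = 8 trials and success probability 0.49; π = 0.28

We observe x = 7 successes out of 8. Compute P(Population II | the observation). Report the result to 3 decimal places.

0.011

Posterior ∝ prior × likelihood, so P(k | x) ∝ π_k f_k(x); normalise over all components.
Component likelihoods at x = 7 successes out of 8:
  p_I = C(8,7)·0.18^7·0.82^1 = 8·6.1222e-06·0.82 = 4.01616e-05
  p_II = C(8,7)·0.23^7·0.77^1 = 8·3.40483e-05·0.77 = 0.000209737
  p_III = C(8,7)·0.49^7·0.51^1 = 8·0.00678223·0.51 = 0.0276715
Prior × likelihood for each component:
  π_I·p_I = 0.31 × 4.01616e-05 = 1.24501e-05
  π_II·p_II = 0.41 × 0.000209737 = 8.59923e-05
  π_III·p_III = 0.28 × 0.0276715 = 0.00774802
Marginal: 1.24501e-05 + 8.59923e-05 + 0.00774802 = 0.00784646
P(Population II | the observation) ≈ 0.011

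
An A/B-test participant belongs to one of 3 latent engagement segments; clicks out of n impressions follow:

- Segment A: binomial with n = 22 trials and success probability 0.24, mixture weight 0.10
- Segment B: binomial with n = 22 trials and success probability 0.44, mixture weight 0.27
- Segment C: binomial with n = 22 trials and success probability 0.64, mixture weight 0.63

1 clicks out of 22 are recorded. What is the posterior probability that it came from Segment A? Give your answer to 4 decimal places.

P(component k | x) = π_k·f_k(x) / marginal(x), where marginal(x) = Σ_j π_j·f_j(x).
Evaluate each component's likelihood at the observed value:
  L_A = C(22,1)·0.24^1·0.76^21 = 22·0.24·0.00314113 = 0.0165851
  L_B = C(22,1)·0.44^1·0.56^21 = 22·0.44·5.15168e-06 = 4.98682e-05
  L_C = C(22,1)·0.64^1·0.36^21 = 22·0.64·4.8123e-10 = 6.77572e-09
Multiply by the mixture weights:
  π_A·L_A = 0.10 × 0.0165851 = 0.00165851
  π_B·L_B = 0.27 × 4.98682e-05 = 1.34644e-05
  π_C·L_C = 0.63 × 6.77572e-09 = 4.2687e-09
Marginal: 0.00165851 + 1.34644e-05 + 4.2687e-09 = 0.00167198
P(Segment A | 1 clicks out of 22) ≈ 0.9919

0.9919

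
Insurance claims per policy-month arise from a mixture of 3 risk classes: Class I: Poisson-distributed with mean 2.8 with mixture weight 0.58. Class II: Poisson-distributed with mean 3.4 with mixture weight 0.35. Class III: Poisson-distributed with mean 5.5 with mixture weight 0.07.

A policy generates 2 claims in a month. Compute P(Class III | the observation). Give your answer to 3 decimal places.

Posterior ∝ prior × likelihood, so P(k | x) ∝ π_k f_k(x); normalise over all components.
Poisson probabilities:
  L_I = 0.238375
  L_II = 0.192898
  L_III = 0.0618124
Multiply by the mixture weights:
  π_I·L_I = 0.58 × 0.238375 = 0.138258
  π_II·L_II = 0.35 × 0.192898 = 0.0675141
  π_III·L_III = 0.07 × 0.0618124 = 0.00432687
Sum: 0.138258 + 0.0675141 + 0.00432687 = 0.210099
P(Class III | data) ≈ 0.021

0.021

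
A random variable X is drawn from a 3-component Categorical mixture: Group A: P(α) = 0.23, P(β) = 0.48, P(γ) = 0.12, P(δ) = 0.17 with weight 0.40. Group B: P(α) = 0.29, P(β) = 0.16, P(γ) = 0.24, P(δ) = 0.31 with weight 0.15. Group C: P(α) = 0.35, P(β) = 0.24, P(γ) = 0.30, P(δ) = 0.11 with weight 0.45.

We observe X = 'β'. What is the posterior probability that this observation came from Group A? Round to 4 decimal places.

0.5926

By Bayes' theorem, P(k | x) = w_k f_k(x) / Σ_j w_j f_j(x).
Categorical probabilities:
  f_A = 0.48
  f_B = 0.16
  f_C = 0.24
Weight by the priors:
  w_A·f_A = 0.40 × 0.48 = 0.192
  w_B·f_B = 0.15 × 0.16 = 0.024
  w_C·f_C = 0.45 × 0.24 = 0.108
Sum: 0.192 + 0.024 + 0.108 = 0.324
So the posterior for Group A is 0.192 / 0.324 ≈ 0.5926.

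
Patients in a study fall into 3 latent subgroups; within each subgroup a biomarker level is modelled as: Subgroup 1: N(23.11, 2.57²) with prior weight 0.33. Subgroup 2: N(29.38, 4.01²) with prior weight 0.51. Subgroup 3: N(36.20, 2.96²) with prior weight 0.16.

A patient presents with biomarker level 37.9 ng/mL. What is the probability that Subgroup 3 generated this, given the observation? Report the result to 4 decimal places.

P(component k | x) = P(Z=k)·f_k(x) / marginal(x), where marginal(x) = Σ_j P(Z=j)·f_j(x).
Component likelihoods at x = 37.9 ng/mL:
  f_1 = (1/(2.57·√(2π)))·exp(−(37.9−23.11)²/(2·2.57²)) = 0.155230·exp(-16.55923) = 9.98609e-09
  f_2 = (1/(4.01·√(2π)))·exp(−(37.9−29.38)²/(2·4.01²)) = 0.099487·exp(-2.25715) = 0.0104111
  f_3 = (1/(2.96·√(2π)))·exp(−(37.9−36.20)²/(2·2.96²)) = 0.134778·exp(-0.16492) = 0.114286
Weight by the priors:
  P(Z=1)·f_1 = 0.33 × 9.98609e-09 = 3.29541e-09
  P(Z=2)·f_2 = 0.51 × 0.0104111 = 0.00530968
  P(Z=3)·f_3 = 0.16 × 0.114286 = 0.0182857
Marginal: 3.29541e-09 + 0.00530968 + 0.0182857 = 0.0235954
So the posterior for Subgroup 3 is 0.0182857 / 0.0235954 ≈ 0.7750.

0.7750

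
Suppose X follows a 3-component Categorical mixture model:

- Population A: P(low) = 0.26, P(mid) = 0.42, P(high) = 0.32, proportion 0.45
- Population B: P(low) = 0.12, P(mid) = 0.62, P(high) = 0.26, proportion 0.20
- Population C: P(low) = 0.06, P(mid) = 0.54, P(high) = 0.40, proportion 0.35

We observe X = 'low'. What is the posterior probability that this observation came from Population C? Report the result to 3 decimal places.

By Bayes' theorem, P(k | x) = P(Z=k) f_k(x) / Σ_j P(Z=j) f_j(x).
Evaluate each component's likelihood at the observed value:
  p_A = P(low | comp) = 0.26
  p_B = P(low | comp) = 0.12
  p_C = P(low | comp) = 0.06
Multiply by the mixture weights:
  P(Z=A)·p_A = 0.45 × 0.26 = 0.117
  P(Z=B)·p_B = 0.20 × 0.12 = 0.024
  P(Z=C)·p_C = 0.35 × 0.06 = 0.021
Evidence: 0.117 + 0.024 + 0.021 = 0.162
P(Population C | the observation) = 0.021 / 0.162 ≈ 0.130

0.130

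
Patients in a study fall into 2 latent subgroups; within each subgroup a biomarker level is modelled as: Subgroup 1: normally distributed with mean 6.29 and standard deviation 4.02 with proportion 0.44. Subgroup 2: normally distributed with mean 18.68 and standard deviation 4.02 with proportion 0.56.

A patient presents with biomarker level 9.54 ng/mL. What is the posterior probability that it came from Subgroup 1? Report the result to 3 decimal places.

P(component k | x) = π_k·f_k(x) / marginal(x), where marginal(x) = Σ_j π_j·f_j(x).
Evaluate each component's likelihood at the observed value:
  p_1 = (1/(4.02·√(2π)))·exp(−(9.54−6.29)²/(2·4.02²)) = 0.099239·exp(-0.32680) = 0.0715741
  p_2 = (1/(4.02·√(2π)))·exp(−(9.54−18.68)²/(2·4.02²)) = 0.099239·exp(-2.58470) = 0.0074845
Prior × likelihood for each component:
  π_1·p_1 = 0.44 × 0.0715741 = 0.0314926
  π_2·p_2 = 0.56 × 0.0074845 = 0.00419132
Marginal: 0.0314926 + 0.00419132 = 0.0356839
P(Subgroup 1 | data) = 0.0314926 / 0.0356839 ≈ 0.883

0.883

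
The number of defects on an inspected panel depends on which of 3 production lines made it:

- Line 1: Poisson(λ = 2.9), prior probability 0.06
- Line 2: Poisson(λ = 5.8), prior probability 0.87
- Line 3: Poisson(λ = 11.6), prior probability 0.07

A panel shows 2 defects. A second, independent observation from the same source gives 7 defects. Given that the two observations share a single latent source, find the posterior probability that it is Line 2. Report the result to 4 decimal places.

0.9571

Posterior ∝ prior × likelihood, so P(k | x) ∝ π_k f_k(x); normalise over all components.
Since both observations come from the same component, the likelihood for component k is f_k(x₁)·f_k(x₂).
  p_1 = [e^(−2.9)·2.9^2/2! = 0.231373] × [0.0188322] = 0.00435726
  p_2 = [e^(−5.8)·5.8^2/2! = 0.0509235] × [0.132635] = 0.00675422
  p_3 = [e^(−11.6)·11.6^2/2! = 0.000616694] × [0.0513996] = 3.16978e-05
Weight by the priors:
  π_1·p_1 = 0.06 × 0.00435726 = 0.000261436
  π_2·p_2 = 0.87 × 0.00675422 = 0.00587617
  π_3·p_3 = 0.07 × 3.16978e-05 = 2.21885e-06
Marginal: 0.000261436 + 0.00587617 + 2.21885e-06 = 0.00613983
Responsibility of Line 2: 0.00587617 / 0.00613983 ≈ 0.9571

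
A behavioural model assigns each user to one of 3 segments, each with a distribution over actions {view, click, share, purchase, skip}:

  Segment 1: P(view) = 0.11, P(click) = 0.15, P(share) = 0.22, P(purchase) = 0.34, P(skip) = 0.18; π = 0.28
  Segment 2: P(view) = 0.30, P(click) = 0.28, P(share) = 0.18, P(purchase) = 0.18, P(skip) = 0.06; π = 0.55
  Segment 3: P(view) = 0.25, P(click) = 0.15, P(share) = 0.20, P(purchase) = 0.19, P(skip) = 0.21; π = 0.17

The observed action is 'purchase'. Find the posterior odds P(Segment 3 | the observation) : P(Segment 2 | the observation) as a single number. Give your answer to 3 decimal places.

The posterior odds equal the prior odds times the likelihood ratio: (π_i/π_j)·(f_i(x)/f_j(x)).
Evaluate each component's likelihood at the observed value:
  p_1 = 0.34
  p_2 = 0.18
  p_3 = 0.19
Posterior odds = (π_3·p_3) / (π_2·p_2) = (0.17·0.19) / (0.55·0.18) = 0.0323 / 0.099 ≈ 0.326

0.326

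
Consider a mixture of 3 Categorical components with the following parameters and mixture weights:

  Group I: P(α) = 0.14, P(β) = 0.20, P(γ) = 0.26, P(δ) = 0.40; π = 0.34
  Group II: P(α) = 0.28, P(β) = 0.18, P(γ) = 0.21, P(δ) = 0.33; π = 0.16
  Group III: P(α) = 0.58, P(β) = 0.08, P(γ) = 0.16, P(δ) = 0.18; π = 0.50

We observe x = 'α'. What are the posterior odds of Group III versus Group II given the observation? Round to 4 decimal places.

Only the two components matter; the odds are (P(Z=i) f_i(x)) / (P(Z=j) f_j(x)).
Evaluate each component's likelihood at the observed value:
  L_I = P(α | comp) = 0.14
  L_II = P(α | comp) = 0.28
  L_III = P(α | comp) = 0.58
0.29 / 0.0448 ≈ 6.4732

6.4732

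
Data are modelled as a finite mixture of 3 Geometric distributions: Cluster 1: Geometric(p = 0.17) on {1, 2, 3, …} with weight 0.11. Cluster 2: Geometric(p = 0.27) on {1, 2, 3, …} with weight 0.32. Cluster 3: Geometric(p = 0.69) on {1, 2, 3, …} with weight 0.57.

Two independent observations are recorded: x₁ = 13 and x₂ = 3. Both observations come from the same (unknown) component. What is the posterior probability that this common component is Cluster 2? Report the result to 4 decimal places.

Apply Bayes' rule: the posterior for each component is proportional to its prior times its likelihood at x.
Since both observations come from the same component, the likelihood for component k is f_k(x₁)·f_k(x₂).
  L_1 = [0.17·(1−0.17)^12 = 0.17·0.10689 = 0.0181713] × [0.117113] = 0.0021281
  L_2 = [0.27·(1−0.27)^12 = 0.27·0.022902 = 0.00618355] × [0.143883] = 0.000889708
  L_3 = [0.69·(1−0.69)^12 = 0.69·7.87663e-07 = 5.43487e-07] × [0.066309] = 3.60381e-08
Prior × likelihood for each component:
  P(Z=1)·L_1 = 0.11 × 0.0021281 = 0.000234091
  P(Z=2)·L_2 = 0.32 × 0.000889708 = 0.000284707
  P(Z=3)·L_3 = 0.57 × 3.60381e-08 = 2.05417e-08
Evidence: 0.000234091 + 0.000284707 + 2.05417e-08 = 0.000518818
P(Cluster 2 | data) ≈ 0.5488

0.5488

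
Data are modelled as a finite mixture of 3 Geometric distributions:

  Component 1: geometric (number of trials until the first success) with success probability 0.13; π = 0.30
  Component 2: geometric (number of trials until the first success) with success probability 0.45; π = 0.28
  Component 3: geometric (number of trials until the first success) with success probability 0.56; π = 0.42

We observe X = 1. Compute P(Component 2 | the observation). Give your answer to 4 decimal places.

The responsibility of component k is π_k f_k(x) divided by Σ_j π_j f_j(x).
Geometric probabilities:
  f_1 = 0.13
  f_2 = 0.45
  f_3 = 0.56
Prior × likelihood for each component:
  π_1·f_1 = 0.30 × 0.13 = 0.039
  π_2·f_2 = 0.28 × 0.45 = 0.126
  π_3·f_3 = 0.42 × 0.56 = 0.2352
Marginal: 0.039 + 0.126 + 0.2352 = 0.4002
P(Component 2 | x) = 0.126 / 0.4002 ≈ 0.3148

0.3148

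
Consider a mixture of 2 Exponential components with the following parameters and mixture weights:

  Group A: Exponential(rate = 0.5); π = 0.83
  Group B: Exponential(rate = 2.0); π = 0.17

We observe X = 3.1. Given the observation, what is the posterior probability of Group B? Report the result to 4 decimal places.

0.0078

Posterior ∝ prior × likelihood, so P(k | x) ∝ π_k f_k(x); normalise over all components.
Evaluate each component's likelihood at the observed value:
  p_A = 0.106124
  p_B = 0.00405886
Multiply by the mixture weights:
  π_A·p_A = 0.83 × 0.106124 = 0.0880829
  π_B·p_B = 0.17 × 0.00405886 = 0.000690006
Evidence: 0.0880829 + 0.000690006 = 0.0887729
So the posterior for Group B is 0.000690006 / 0.0887729 ≈ 0.0078.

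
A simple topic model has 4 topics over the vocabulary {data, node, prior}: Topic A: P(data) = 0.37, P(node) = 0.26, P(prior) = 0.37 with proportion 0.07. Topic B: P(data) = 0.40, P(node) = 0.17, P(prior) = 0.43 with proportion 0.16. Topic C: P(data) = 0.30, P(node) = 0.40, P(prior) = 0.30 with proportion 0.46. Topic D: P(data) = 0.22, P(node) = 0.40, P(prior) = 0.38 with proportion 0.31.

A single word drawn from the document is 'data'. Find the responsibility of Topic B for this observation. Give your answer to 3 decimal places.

0.216

P(component k | x) = π_k·f_k(x) / marginal(x), where marginal(x) = Σ_j π_j·f_j(x).
Component likelihoods at x = 'data':
  f_A = P(data | comp) = 0.37
  f_B = P(data | comp) = 0.40
  f_C = P(data | comp) = 0.30
  f_D = P(data | comp) = 0.22
Multiply by the mixture weights:
  π_A·f_A = 0.07 × 0.37 = 0.0259
  π_B·f_B = 0.16 × 0.4 = 0.064
  π_C·f_C = 0.46 × 0.3 = 0.138
  π_D·f_D = 0.31 × 0.22 = 0.0682
Denominator: 0.0259 + 0.064 + 0.138 + 0.0682 = 0.2961
So the posterior for Topic B is 0.064 / 0.2961 ≈ 0.216.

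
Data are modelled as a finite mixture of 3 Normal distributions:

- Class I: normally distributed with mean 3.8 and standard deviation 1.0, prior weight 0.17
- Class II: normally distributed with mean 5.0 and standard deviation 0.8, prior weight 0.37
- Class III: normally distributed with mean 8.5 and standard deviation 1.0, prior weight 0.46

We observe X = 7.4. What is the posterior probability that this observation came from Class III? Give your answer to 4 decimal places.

0.9790

The responsibility of component k is π_k f_k(x) divided by Σ_j π_j f_j(x).
Normal densities:
  f_I = 0.000611902
  f_II = 0.00553981
  f_III = 0.217852
Unnormalised posteriors:
  π_I·f_I = 0.17 × 0.000611902 = 0.000104023
  π_II·f_II = 0.37 × 0.00553981 = 0.00204973
  π_III·f_III = 0.46 × 0.217852 = 0.100212
Marginal: 0.000104023 + 0.00204973 + 0.100212 = 0.102366
So the posterior for Class III is 0.100212 / 0.102366 ≈ 0.9790.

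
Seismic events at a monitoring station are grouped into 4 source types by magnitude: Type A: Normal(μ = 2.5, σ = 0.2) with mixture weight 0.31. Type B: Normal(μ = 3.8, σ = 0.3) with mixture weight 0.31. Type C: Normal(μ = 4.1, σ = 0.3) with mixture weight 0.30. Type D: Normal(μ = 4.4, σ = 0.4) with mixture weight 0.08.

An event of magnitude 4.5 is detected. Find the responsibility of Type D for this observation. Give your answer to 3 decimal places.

0.288

Apply Bayes' rule: the posterior for each component is proportional to its prior times its likelihood at x.
Component likelihoods at x = 4.5:
  L_A = 3.8473e-22
  L_B = 0.0874063
  L_C = 0.5467
  L_D = 0.96667
Weight by the priors:
  π_A·L_A = 0.31 × 3.8473e-22 = 1.19266e-22
  π_B·L_B = 0.31 × 0.0874063 = 0.027096
  π_C·L_C = 0.30 × 0.5467 = 0.16401
  π_D·L_D = 0.08 × 0.96667 = 0.0773336
Denominator: 1.19266e-22 + 0.027096 + 0.16401 + 0.0773336 = 0.26844
P(Type D | x) ≈ 0.288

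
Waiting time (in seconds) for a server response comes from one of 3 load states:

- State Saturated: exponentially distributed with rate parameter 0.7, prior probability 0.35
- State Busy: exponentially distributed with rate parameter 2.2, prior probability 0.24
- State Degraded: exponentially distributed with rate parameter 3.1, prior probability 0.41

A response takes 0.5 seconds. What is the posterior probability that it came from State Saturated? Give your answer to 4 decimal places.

The responsibility of component k is π_k f_k(x) divided by Σ_j π_j f_j(x).
Exponential densities:
  f_Saturated = 0.493282
  f_Busy = 0.732316
  f_Degraded = 0.657969
Multiply by the mixture weights:
  π_Saturated·f_Saturated = 0.35 × 0.493282 = 0.172649
  π_Busy·f_Busy = 0.24 × 0.732316 = 0.175756
  π_Degraded·f_Degraded = 0.41 × 0.657969 = 0.269767
Marginal: 0.172649 + 0.175756 + 0.269767 = 0.618172
Responsibility of State Saturated: 0.172649 / 0.618172 ≈ 0.2793

0.2793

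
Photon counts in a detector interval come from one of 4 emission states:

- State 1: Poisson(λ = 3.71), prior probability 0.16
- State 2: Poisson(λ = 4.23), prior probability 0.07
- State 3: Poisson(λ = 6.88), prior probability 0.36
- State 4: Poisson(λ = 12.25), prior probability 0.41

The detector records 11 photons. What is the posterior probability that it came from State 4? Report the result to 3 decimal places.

0.747

Posterior ∝ prior × likelihood, so P(k | x) ∝ w_k f_k(x); normalise over all components.
Poisson probabilities:
  p_1 = e^(−3.71)·3.71^11/11! = 0.00112389
  p_2 = e^(−4.23)·4.23^11/11! = 0.00282828
  p_3 = e^(−6.88)·6.88^11/11! = 0.0421086
  p_4 = e^(−12.25)·12.25^11/11! = 0.111746
Unnormalised posteriors:
  w_1·p_1 = 0.16 × 0.00112389 = 0.000179823
  w_2·p_2 = 0.07 × 0.00282828 = 0.00019798
  w_3·p_3 = 0.36 × 0.0421086 = 0.0151591
  w_4·p_4 = 0.41 × 0.111746 = 0.0458161
Normaliser: 0.000179823 + 0.00019798 + 0.0151591 + 0.0458161 = 0.061353
Responsibility of State 4: 0.0458161 / 0.061353 ≈ 0.747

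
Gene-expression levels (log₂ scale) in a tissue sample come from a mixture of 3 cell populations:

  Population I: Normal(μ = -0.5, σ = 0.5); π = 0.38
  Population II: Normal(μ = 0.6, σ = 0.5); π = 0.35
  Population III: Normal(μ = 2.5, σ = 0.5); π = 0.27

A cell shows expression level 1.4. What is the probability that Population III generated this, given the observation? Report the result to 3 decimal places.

The responsibility of component k is π_k f_k(x) divided by Σ_j π_j f_j(x).
Evaluate each component's likelihood at the observed value:
  L_I = (1/(0.5·√(2π)))·exp(−(1.4−-0.5)²/(2·0.5²)) = 0.797885·exp(-7.22000) = 0.000583894
  L_II = (1/(0.5·√(2π)))·exp(−(1.4−0.6)²/(2·0.5²)) = 0.797885·exp(-1.28000) = 0.221842
  L_III = (1/(0.5·√(2π)))·exp(−(1.4−2.5)²/(2·0.5²)) = 0.797885·exp(-2.42000) = 0.0709492
Prior × likelihood for each component:
  π_I·L_I = 0.38 × 0.000583894 = 0.00022188
  π_II·L_II = 0.35 × 0.221842 = 0.0776446
  π_III·L_III = 0.27 × 0.0709492 = 0.0191563
Denominator: 0.00022188 + 0.0776446 + 0.0191563 = 0.0970227
P(Population III | 1.4) ≈ 0.197

0.197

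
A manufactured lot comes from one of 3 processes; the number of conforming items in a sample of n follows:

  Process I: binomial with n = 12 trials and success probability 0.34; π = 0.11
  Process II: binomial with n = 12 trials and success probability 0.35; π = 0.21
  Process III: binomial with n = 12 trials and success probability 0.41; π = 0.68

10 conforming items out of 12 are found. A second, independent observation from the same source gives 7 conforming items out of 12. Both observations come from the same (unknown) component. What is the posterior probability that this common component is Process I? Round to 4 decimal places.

The responsibility of component k is π_k f_k(x) divided by Σ_j π_j f_j(x).
Since both observations come from the same component, the likelihood for component k is f_k(x₁)·f_k(x₂).
  L_I = [0.0005935] × [0.0520951] = 3.09185e-05
  L_II = [0.000769221] × [0.0591246] = 4.54799e-05
  L_III = [0.0030838] × [0.110274] = 0.000340063
Prior × likelihood for each component:
  π_I·L_I = 0.11 × 3.09185e-05 = 3.40103e-06
  π_II·L_II = 0.21 × 4.54799e-05 = 9.55078e-06
  π_III·L_III = 0.68 × 0.000340063 = 0.000231243
Sum: 3.40103e-06 + 9.55078e-06 + 0.000231243 = 0.000244194
P(Process I | data) ≈ 0.0139

0.0139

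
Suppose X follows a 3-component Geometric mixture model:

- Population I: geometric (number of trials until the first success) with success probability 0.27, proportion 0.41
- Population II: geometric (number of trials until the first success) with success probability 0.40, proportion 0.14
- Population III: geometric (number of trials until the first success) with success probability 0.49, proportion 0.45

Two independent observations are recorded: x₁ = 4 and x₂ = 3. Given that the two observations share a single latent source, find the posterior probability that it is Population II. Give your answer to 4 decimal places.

0.1493

Posterior ∝ prior × likelihood, so P(k | x) ∝ P(Z=k) f_k(x); normalise over all components.
Since both observations come from the same component, the likelihood for component k is f_k(x₁)·f_k(x₂).
  f_I = [0.27·(1−0.27)^3 = 0.27·0.389017 = 0.105035] × [0.143883] = 0.0151127
  f_II = [0.40·(1−0.40)^3 = 0.40·0.216 = 0.0864] × [0.144] = 0.0124416
  f_III = [0.49·(1−0.49)^3 = 0.49·0.132651 = 0.064999] × [0.127449] = 0.00828406
Weight by the priors:
  P(Z=I)·f_I = 0.41 × 0.0151127 = 0.0061962
  P(Z=II)·f_II = 0.14 × 0.0124416 = 0.00174182
  P(Z=III)·f_III = 0.45 × 0.00828406 = 0.00372783
Evidence: 0.0061962 + 0.00174182 + 0.00372783 = 0.0116659
P(Population II | x₁,x₂) = 0.00174182 / 0.0116659 ≈ 0.1493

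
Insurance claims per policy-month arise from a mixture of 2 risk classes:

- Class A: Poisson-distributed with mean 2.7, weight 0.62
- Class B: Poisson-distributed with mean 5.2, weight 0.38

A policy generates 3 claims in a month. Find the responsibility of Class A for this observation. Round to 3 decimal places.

By Bayes' theorem, P(k | x) = w_k f_k(x) / Σ_j w_j f_j(x).
Component likelihoods at x = 3 claims:
  p_A = e^(−2.7)·2.7^3/3! = 0.220468
  p_B = e^(−5.2)·5.2^3/3! = 0.129279
Unnormalised posteriors:
  w_A·p_A = 0.62 × 0.220468 = 0.13669
  w_B·p_B = 0.38 × 0.129279 = 0.049126
Sum: 0.13669 + 0.049126 = 0.185816
So the posterior for Class A is 0.13669 / 0.185816 ≈ 0.736.

0.736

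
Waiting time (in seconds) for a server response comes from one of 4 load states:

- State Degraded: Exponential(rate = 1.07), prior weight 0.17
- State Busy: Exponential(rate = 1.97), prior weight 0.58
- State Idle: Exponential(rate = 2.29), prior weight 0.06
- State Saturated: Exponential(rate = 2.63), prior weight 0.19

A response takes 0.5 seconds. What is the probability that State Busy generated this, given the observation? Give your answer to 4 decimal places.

0.6000

Apply Bayes' rule: the posterior for each component is proportional to its prior times its likelihood at x.
Exponential densities:
  L_Degraded = 1.07·e^(−1.07·0.5) = 1.07·e^(−0.5350) = 0.626666
  L_Busy = 1.97·e^(−1.97·0.5) = 1.97·e^(−0.9850) = 0.735675
  L_Idle = 2.29·e^(−2.29·0.5) = 2.29·e^(−1.1450) = 0.728733
  L_Saturated = 2.63·e^(−2.63·0.5) = 2.63·e^(−1.3150) = 0.706087
Prior × likelihood for each component:
  π_Degraded·L_Degraded = 0.17 × 0.626666 = 0.106533
  π_Busy·L_Busy = 0.58 × 0.735675 = 0.426692
  π_Idle·L_Idle = 0.06 × 0.728733 = 0.043724
  π_Saturated·L_Saturated = 0.19 × 0.706087 = 0.134157
Evidence: 0.106533 + 0.426692 + 0.043724 + 0.134157 = 0.711105
Responsibility of State Busy: 0.426692 / 0.711105 ≈ 0.6000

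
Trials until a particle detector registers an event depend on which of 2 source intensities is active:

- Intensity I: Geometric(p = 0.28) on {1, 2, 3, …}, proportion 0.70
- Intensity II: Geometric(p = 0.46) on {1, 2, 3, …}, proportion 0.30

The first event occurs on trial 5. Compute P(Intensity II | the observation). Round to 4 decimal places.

P(component k | x) = π_k·f_k(x) / marginal(x), where marginal(x) = Σ_j π_j·f_j(x).
Geometric probabilities:
  L_I = 0.0752468
  L_II = 0.0391141
Unnormalised posteriors:
  π_I·L_I = 0.70 × 0.0752468 = 0.0526728
  π_II·L_II = 0.30 × 0.0391141 = 0.0117342
Normaliser: 0.0526728 + 0.0117342 = 0.064407
Responsibility of Intensity II: 0.0117342 / 0.064407 ≈ 0.1822

0.1822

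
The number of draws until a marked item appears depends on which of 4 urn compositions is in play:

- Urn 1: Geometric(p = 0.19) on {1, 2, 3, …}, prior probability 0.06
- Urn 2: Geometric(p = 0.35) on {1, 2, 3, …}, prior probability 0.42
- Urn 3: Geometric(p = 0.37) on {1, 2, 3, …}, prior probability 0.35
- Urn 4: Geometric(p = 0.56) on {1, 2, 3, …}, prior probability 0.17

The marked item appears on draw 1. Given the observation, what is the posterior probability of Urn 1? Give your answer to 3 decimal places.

0.030

The responsibility of component k is π_k f_k(x) divided by Σ_j π_j f_j(x).
Component likelihoods at x = 1:
  p_1 = 0.19
  p_2 = 0.35
  p_3 = 0.37
  p_4 = 0.56
Prior × likelihood for each component:
  π_1·p_1 = 0.06 × 0.19 = 0.0114
  π_2·p_2 = 0.42 × 0.35 = 0.147
  π_3·p_3 = 0.35 × 0.37 = 0.1295
  π_4·p_4 = 0.17 × 0.56 = 0.0952
Normaliser: 0.0114 + 0.147 + 0.1295 + 0.0952 = 0.3831
P(Urn 1 | the observation) = 0.0114 / 0.3831 ≈ 0.030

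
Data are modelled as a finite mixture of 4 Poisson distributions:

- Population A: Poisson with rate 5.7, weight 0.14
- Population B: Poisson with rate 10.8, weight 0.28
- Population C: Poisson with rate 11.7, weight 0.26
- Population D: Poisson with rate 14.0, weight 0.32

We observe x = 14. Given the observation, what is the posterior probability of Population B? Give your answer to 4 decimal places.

Apply Bayes' rule: the posterior for each component is proportional to its prior times its likelihood at x.
Poisson probabilities:
  f_A = 0.00146677
  f_B = 0.0687296
  f_C = 0.0856936
  f_D = 0.105989
Prior × likelihood for each component:
  w_A·f_A = 0.14 × 0.00146677 = 0.000205347
  w_B·f_B = 0.28 × 0.0687296 = 0.0192443
  w_C·f_C = 0.26 × 0.0856936 = 0.0222803
  w_D·f_D = 0.32 × 0.105989 = 0.0339165
Evidence: 0.000205347 + 0.0192443 + 0.0222803 + 0.0339165 = 0.0756465
P(Population B | x) = 0.0192443 / 0.0756465 ≈ 0.2544

0.2544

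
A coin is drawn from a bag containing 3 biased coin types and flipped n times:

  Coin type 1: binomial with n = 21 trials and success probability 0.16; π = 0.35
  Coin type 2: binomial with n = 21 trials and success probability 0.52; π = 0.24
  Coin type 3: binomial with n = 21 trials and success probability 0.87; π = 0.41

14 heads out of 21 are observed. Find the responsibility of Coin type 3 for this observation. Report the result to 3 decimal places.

0.197

By Bayes' theorem, P(k | x) = π_k f_k(x) / Σ_j π_j f_j(x).
Component likelihoods at x = 14 heads out of 21:
  f_1 = 2.47252e-07
  f_2 = 0.0721507
  f_3 = 0.0103843
Weight by the priors:
  π_1·f_1 = 0.35 × 2.47252e-07 = 8.65382e-08
  π_2·f_2 = 0.24 × 0.0721507 = 0.0173162
  π_3·f_3 = 0.41 × 0.0103843 = 0.00425757
Marginal: 8.65382e-08 + 0.0173162 + 0.00425757 = 0.0215738
P(Coin type 3 | data) ≈ 0.197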